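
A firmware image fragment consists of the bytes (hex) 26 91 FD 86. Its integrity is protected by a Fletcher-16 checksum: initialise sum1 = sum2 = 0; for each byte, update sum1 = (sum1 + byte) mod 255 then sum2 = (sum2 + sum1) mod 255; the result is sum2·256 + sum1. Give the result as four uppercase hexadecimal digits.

CF3C

Running sums (mod 255):
  after byte 0 (26): sum1=38, sum2=38
  after byte 1 (91): sum1=183, sum2=221
  after byte 2 (FD): sum1=181, sum2=147
  after byte 3 (86): sum1=60, sum2=207
Checksum = sum2·256 + sum1 = 207·256 + 60 = 53052 = 0xCF3C.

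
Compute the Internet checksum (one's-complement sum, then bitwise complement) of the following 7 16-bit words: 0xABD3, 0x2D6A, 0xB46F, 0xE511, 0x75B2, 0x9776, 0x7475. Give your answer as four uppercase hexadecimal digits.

One's-complement addition (fold any carry out of bit 15 back into bit 0):
  0xABD3 + 0x2D6A = 0x0D93D
  0xD93D + 0xB46F = 0x18DAC → wrap carry → 0x8DAD
  0x8DAD + 0xE511 = 0x172BE → wrap carry → 0x72BF
  0x72BF + 0x75B2 = 0x0E871
  0xE871 + 0x9776 = 0x17FE7 → wrap carry → 0x7FE8
  0x7FE8 + 0x7475 = 0x0F45D
One's-complement sum = 0xF45D.
Checksum = ~0xF45D & 0xFFFF = 0x0BA2.

0BA2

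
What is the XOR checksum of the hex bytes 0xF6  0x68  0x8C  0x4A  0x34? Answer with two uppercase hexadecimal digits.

XOR the bytes together:
  start with 0xF6
  0xF6 ⊕ 0x68 = 0x9E
  0x9E ⊕ 0x8C = 0x12
  0x12 ⊕ 0x4A = 0x58
  0x58 ⊕ 0x34 = 0x6C

6C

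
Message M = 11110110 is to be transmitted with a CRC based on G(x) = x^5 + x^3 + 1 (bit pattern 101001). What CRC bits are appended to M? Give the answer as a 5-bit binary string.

Append 5 zeros: 1111011000000. Divide by 101001 (XOR where the leading bit is 1):
  pos 0: 111101 XOR 101001 = 010100
  pos 1: 101001 XOR 101001 = 000000
Remainder (last 5 bits) = 00000. This is the CRC / FCS.

00000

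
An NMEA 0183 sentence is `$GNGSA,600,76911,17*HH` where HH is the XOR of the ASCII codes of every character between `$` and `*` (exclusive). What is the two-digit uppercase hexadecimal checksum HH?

78

XOR the ASCII codes of the payload characters:
  'G' = 0x47 → acc = 0x47
  'N' = 0x4E → acc = 0x09
  'G' = 0x47 → acc = 0x4E
  'S' = 0x53 → acc = 0x1D
  'A' = 0x41 → acc = 0x5C
  ',' = 0x2C → acc = 0x70
  '6' = 0x36 → acc = 0x46
  '0' = 0x30 → acc = 0x76
  '0' = 0x30 → acc = 0x46
  ',' = 0x2C → acc = 0x6A
  '7' = 0x37 → acc = 0x5D
  '6' = 0x36 → acc = 0x6B
  '9' = 0x39 → acc = 0x52
  '1' = 0x31 → acc = 0x63
  '1' = 0x31 → acc = 0x52
  ',' = 0x2C → acc = 0x7E
  '1' = 0x31 → acc = 0x4F
  '7' = 0x37 → acc = 0x78
Checksum = 0x78.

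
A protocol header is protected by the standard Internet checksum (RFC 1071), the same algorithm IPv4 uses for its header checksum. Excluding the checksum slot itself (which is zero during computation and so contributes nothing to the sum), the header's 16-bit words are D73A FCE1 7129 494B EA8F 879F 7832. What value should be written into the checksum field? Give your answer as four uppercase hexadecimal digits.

One's-complement addition (fold any carry out of bit 15 back into bit 0):
  0xD73A + 0xFCE1 = 0x1D41B → wrap carry → 0xD41C
  0xD41C + 0x7129 = 0x14545 → wrap carry → 0x4546
  0x4546 + 0x494B = 0x08E91
  0x8E91 + 0xEA8F = 0x17920 → wrap carry → 0x7921
  0x7921 + 0x879F = 0x100C0 → wrap carry → 0x00C1
  0x00C1 + 0x7832 = 0x078F3
One's-complement sum = 0x78F3.
Checksum = ~0x78F3 & 0xFFFF = 0x870C.

870C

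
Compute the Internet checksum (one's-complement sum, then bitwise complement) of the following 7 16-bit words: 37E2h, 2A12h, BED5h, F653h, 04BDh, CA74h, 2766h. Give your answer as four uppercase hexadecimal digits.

F249

One's-complement addition (fold any carry out of bit 15 back into bit 0):
  0x37E2 + 0x2A12 = 0x061F4
  0x61F4 + 0xBED5 = 0x120C9 → wrap carry → 0x20CA
  0x20CA + 0xF653 = 0x1171D → wrap carry → 0x171E
  0x171E + 0x04BD = 0x01BDB
  0x1BDB + 0xCA74 = 0x0E64F
  0xE64F + 0x2766 = 0x10DB5 → wrap carry → 0x0DB6
One's-complement sum = 0x0DB6.
Checksum = ~0x0DB6 & 0xFFFF = 0xF249.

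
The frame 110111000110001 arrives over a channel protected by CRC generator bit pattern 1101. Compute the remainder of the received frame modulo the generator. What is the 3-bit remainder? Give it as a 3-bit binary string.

Modulo-2 division of 110111000110001 by 1101:
  pos 0: 1101 XOR 1101 = 0000
  pos 4: 1100 XOR 1101 = 0001
  pos 7: 1011 XOR 1101 = 0110
  pos 8: 1100 XOR 1101 = 0001
  pos 11: 1001 XOR 1101 = 0100
Remainder = 100 (nonzero — an error is detected).

100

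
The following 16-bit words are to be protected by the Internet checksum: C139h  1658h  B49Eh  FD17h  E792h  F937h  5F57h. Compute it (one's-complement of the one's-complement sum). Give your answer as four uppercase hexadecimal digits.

3695

One's-complement addition (fold any carry out of bit 15 back into bit 0):
  0xC139 + 0x1658 = 0x0D791
  0xD791 + 0xB49E = 0x18C2F → wrap carry → 0x8C30
  0x8C30 + 0xFD17 = 0x18947 → wrap carry → 0x8948
  0x8948 + 0xE792 = 0x170DA → wrap carry → 0x70DB
  0x70DB + 0xF937 = 0x16A12 → wrap carry → 0x6A13
  0x6A13 + 0x5F57 = 0x0C96A
One's-complement sum = 0xC96A.
Checksum = ~0xC96A & 0xFFFF = 0x3695.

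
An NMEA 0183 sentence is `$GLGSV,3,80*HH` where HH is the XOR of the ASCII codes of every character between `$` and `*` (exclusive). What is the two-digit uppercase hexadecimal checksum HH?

72

XOR the ASCII codes of the payload characters:
  'G' = 0x47 → acc = 0x47
  'L' = 0x4C → acc = 0x0B
  'G' = 0x47 → acc = 0x4C
  'S' = 0x53 → acc = 0x1F
  'V' = 0x56 → acc = 0x49
  ',' = 0x2C → acc = 0x65
  '3' = 0x33 → acc = 0x56
  ',' = 0x2C → acc = 0x7A
  '8' = 0x38 → acc = 0x42
  '0' = 0x30 → acc = 0x72
Checksum = 0x72.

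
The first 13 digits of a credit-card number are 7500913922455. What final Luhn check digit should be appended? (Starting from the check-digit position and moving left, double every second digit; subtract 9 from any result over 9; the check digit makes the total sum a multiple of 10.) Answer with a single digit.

Partial digits right→left: 5 5 4 2 2 9 3 1 9 0 0 5 7
Double every second digit counting from the check-digit position (so the 1st, 3rd, 5th, ... of the partial from the right).
  doubled (with −9 where >9): 1 8 4 6 9 0 5 → sum 33
  kept as-is: 5 2 9 1 0 5 → sum 22
Total = 33 + 22 = 55.
Check digit = (10 − (55 mod 10)) mod 10 = 5.

5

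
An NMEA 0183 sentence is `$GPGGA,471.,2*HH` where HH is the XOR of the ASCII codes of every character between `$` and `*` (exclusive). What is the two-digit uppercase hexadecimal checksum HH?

78

XOR the ASCII codes of the payload characters:
  'G' = 0x47 → acc = 0x47
  'P' = 0x50 → acc = 0x17
  'G' = 0x47 → acc = 0x50
  'G' = 0x47 → acc = 0x17
  'A' = 0x41 → acc = 0x56
  ',' = 0x2C → acc = 0x7A
  '4' = 0x34 → acc = 0x4E
  '7' = 0x37 → acc = 0x79
  '1' = 0x31 → acc = 0x48
  '.' = 0x2E → acc = 0x66
  ',' = 0x2C → acc = 0x4A
  '2' = 0x32 → acc = 0x78
Checksum = 0x78.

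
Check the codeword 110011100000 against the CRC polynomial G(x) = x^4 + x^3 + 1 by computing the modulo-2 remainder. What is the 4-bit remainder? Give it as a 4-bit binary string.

Modulo-2 division of 110011100000 by 11001:
  pos 0: 11001 XOR 11001 = 00000
  pos 5: 11000 XOR 11001 = 00001
Remainder = 0100 (nonzero — an error is detected).

0100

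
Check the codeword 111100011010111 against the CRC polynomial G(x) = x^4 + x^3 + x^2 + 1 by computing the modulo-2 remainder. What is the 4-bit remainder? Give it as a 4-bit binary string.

Modulo-2 division of 111100011010111 by 11101:
  pos 0: 11110 XOR 11101 = 00011
  pos 3: 11001 XOR 11101 = 00100
  pos 5: 10010 XOR 11101 = 01111
  pos 6: 11111 XOR 11101 = 00010
  pos 9: 10011 XOR 11101 = 01110
  pos 10: 11101 XOR 11101 = 00000
Remainder = 0000 (zero — the frame passes the CRC check).

0000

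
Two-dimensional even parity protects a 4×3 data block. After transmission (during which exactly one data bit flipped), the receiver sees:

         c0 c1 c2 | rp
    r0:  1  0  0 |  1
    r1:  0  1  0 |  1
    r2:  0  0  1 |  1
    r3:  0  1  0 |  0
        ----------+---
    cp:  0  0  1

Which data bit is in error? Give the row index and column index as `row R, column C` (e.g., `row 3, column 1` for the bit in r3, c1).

row 3, column 0

Recompute each row's even parity and compare to rp:
  r0: data parity 1, sent rp 1 → ok
  r1: data parity 1, sent rp 1 → ok
  r2: data parity 1, sent rp 1 → ok
  r3: data parity 1, sent rp 0 → mismatch
Recompute each column's even parity and compare to cp:
  c0: data parity 1, sent cp 0 → mismatch
  c1: data parity 0, sent cp 0 → ok
  c2: data parity 1, sent cp 1 → ok
Exactly one row (r3) and one column (c0) fail → the flipped bit is at their intersection.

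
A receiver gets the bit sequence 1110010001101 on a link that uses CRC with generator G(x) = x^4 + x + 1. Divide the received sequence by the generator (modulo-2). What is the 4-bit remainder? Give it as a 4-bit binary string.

Modulo-2 division of 1110010001101 by 10011:
  pos 0: 11100 XOR 10011 = 01111
  pos 1: 11111 XOR 10011 = 01100
  pos 2: 11000 XOR 10011 = 01011
  pos 3: 10110 XOR 10011 = 00101
  pos 5: 10101 XOR 10011 = 00110
  pos 7: 11010 XOR 10011 = 01001
  pos 8: 10011 XOR 10011 = 00000
Remainder = 0000 (zero — the frame passes the CRC check).

0000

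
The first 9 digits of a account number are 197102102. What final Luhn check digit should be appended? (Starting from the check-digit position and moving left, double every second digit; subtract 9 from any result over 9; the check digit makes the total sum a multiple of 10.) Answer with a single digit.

Partial digits right→left: 2 0 1 2 0 1 7 9 1
Double every second digit counting from the check-digit position (so the 1st, 3rd, 5th, ... of the partial from the right).
  doubled (with −9 where >9): 4 2 0 5 2 → sum 13
  kept as-is: 0 2 1 9 → sum 12
Total = 13 + 12 = 25.
Check digit = (10 − (25 mod 10)) mod 10 = 5.

5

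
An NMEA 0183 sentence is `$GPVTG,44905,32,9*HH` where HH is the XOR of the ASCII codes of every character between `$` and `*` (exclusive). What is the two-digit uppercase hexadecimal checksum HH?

XOR the ASCII codes of the payload characters:
  'G' = 0x47 → acc = 0x47
  'P' = 0x50 → acc = 0x17
  'V' = 0x56 → acc = 0x41
  'T' = 0x54 → acc = 0x15
  'G' = 0x47 → acc = 0x52
  ',' = 0x2C → acc = 0x7E
  '4' = 0x34 → acc = 0x4A
  '4' = 0x34 → acc = 0x7E
  '9' = 0x39 → acc = 0x47
  '0' = 0x30 → acc = 0x77
  '5' = 0x35 → acc = 0x42
  ',' = 0x2C → acc = 0x6E
  '3' = 0x33 → acc = 0x5D
  '2' = 0x32 → acc = 0x6F
  ',' = 0x2C → acc = 0x43
  '9' = 0x39 → acc = 0x7A
Checksum = 0x7A.

7A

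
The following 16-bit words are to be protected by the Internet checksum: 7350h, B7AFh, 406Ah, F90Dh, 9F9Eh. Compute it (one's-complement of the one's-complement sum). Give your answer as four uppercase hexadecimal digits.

FBE8

One's-complement addition (fold any carry out of bit 15 back into bit 0):
  0x7350 + 0xB7AF = 0x12AFF → wrap carry → 0x2B00
  0x2B00 + 0x406A = 0x06B6A
  0x6B6A + 0xF90D = 0x16477 → wrap carry → 0x6478
  0x6478 + 0x9F9E = 0x10416 → wrap carry → 0x0417
One's-complement sum = 0x0417.
Checksum = ~0x0417 & 0xFFFF = 0xFBE8.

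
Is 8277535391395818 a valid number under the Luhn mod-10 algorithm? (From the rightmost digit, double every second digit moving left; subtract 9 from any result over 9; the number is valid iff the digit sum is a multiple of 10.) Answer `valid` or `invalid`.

From the right, keep odd positions and double even positions (subtract 9 from any doubled value over 9):
  doubled (positions 2,4,...): 2 1 6 9 1 1 5 7 → sum 32
  kept (positions 1,3,...): 8 8 9 1 3 3 7 2 → sum 41
Total = 73.
73 mod 10 = 3, so the number is invalid.

invalid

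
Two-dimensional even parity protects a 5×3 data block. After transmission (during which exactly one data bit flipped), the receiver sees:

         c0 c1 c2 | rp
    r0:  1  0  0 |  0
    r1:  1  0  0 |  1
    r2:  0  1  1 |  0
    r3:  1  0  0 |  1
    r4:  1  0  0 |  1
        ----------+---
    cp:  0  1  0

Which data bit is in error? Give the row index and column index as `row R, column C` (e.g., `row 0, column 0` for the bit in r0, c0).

Recompute each row's even parity and compare to rp:
  r0: data parity 1, sent rp 0 → mismatch
  r1: data parity 1, sent rp 1 → ok
  r2: data parity 0, sent rp 0 → ok
  r3: data parity 1, sent rp 1 → ok
  r4: data parity 1, sent rp 1 → ok
Recompute each column's even parity and compare to cp:
  c0: data parity 0, sent cp 0 → ok
  c1: data parity 1, sent cp 1 → ok
  c2: data parity 1, sent cp 0 → mismatch
Exactly one row (r0) and one column (c2) fail → the flipped bit is at their intersection.

row 0, column 2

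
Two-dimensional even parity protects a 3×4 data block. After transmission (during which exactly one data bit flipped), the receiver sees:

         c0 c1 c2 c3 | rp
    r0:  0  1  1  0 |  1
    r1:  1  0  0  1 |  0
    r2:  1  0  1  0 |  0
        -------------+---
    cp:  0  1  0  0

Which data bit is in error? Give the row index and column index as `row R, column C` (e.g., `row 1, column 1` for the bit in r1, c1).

row 0, column 3

Recompute each row's even parity and compare to rp:
  r0: data parity 0, sent rp 1 → mismatch
  r1: data parity 0, sent rp 0 → ok
  r2: data parity 0, sent rp 0 → ok
Recompute each column's even parity and compare to cp:
  c0: data parity 0, sent cp 0 → ok
  c1: data parity 1, sent cp 1 → ok
  c2: data parity 0, sent cp 0 → ok
  c3: data parity 1, sent cp 0 → mismatch
Exactly one row (r0) and one column (c3) fail → the flipped bit is at their intersection.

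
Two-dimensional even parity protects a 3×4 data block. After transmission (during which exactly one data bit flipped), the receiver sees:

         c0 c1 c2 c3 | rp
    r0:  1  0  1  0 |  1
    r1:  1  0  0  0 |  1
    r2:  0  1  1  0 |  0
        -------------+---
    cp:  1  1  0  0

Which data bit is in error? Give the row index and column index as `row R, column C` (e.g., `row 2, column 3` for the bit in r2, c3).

row 0, column 0

Recompute each row's even parity and compare to rp:
  r0: data parity 0, sent rp 1 → mismatch
  r1: data parity 1, sent rp 1 → ok
  r2: data parity 0, sent rp 0 → ok
Recompute each column's even parity and compare to cp:
  c0: data parity 0, sent cp 1 → mismatch
  c1: data parity 1, sent cp 1 → ok
  c2: data parity 0, sent cp 0 → ok
  c3: data parity 0, sent cp 0 → ok
Exactly one row (r0) and one column (c0) fail → the flipped bit is at their intersection.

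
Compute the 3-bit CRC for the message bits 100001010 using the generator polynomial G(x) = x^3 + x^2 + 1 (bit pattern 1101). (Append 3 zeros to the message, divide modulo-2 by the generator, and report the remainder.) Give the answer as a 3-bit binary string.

110

Append 3 zeros: 100001010000. Divide by 1101 (XOR where the leading bit is 1):
  pos 0: 1000 XOR 1101 = 0101
  pos 1: 1010 XOR 1101 = 0111
  pos 2: 1111 XOR 1101 = 0010
  pos 4: 1001 XOR 1101 = 0100
  pos 5: 1000 XOR 1101 = 0101
  pos 6: 1010 XOR 1101 = 0111
  pos 7: 1110 XOR 1101 = 0011
Remainder (last 3 bits) = 110. This is the CRC / FCS.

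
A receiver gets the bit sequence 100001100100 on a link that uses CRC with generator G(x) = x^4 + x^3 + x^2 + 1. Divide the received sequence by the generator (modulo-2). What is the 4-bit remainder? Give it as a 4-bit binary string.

Modulo-2 division of 100001100100 by 11101:
  pos 0: 10000 XOR 11101 = 01101
  pos 1: 11011 XOR 11101 = 00110
  pos 3: 11010 XOR 11101 = 00111
  pos 5: 11101 XOR 11101 = 00000
Remainder = 0000 (zero — the frame passes the CRC check).

0000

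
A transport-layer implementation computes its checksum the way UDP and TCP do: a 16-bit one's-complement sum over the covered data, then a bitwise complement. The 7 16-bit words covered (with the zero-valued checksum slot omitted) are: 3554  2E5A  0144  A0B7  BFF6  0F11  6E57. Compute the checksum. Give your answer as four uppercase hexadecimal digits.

One's-complement addition (fold any carry out of bit 15 back into bit 0):
  0x3554 + 0x2E5A = 0x063AE
  0x63AE + 0x0144 = 0x064F2
  0x64F2 + 0xA0B7 = 0x105A9 → wrap carry → 0x05AA
  0x05AA + 0xBFF6 = 0x0C5A0
  0xC5A0 + 0x0F11 = 0x0D4B1
  0xD4B1 + 0x6E57 = 0x14308 → wrap carry → 0x4309
One's-complement sum = 0x4309.
Checksum = ~0x4309 & 0xFFFF = 0xBCF6.

BCF6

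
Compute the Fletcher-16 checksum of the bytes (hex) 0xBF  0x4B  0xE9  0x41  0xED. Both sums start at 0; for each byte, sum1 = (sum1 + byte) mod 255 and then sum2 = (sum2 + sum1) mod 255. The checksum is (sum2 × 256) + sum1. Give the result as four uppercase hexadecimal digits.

Running sums (mod 255):
  after byte 0 (0xBF): sum1=191, sum2=191
  after byte 1 (0x4B): sum1=11, sum2=202
  after byte 2 (0xE9): sum1=244, sum2=191
  after byte 3 (0x41): sum1=54, sum2=245
  after byte 4 (0xED): sum1=36, sum2=26
Checksum = sum2·256 + sum1 = 26·256 + 36 = 6692 = 0x1A24.

1A24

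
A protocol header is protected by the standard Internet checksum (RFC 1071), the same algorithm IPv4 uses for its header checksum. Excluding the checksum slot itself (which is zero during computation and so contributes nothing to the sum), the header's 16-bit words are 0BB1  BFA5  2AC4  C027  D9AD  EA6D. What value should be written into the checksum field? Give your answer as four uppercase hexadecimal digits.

One's-complement addition (fold any carry out of bit 15 back into bit 0):
  0x0BB1 + 0xBFA5 = 0x0CB56
  0xCB56 + 0x2AC4 = 0x0F61A
  0xF61A + 0xC027 = 0x1B641 → wrap carry → 0xB642
  0xB642 + 0xD9AD = 0x18FEF → wrap carry → 0x8FF0
  0x8FF0 + 0xEA6D = 0x17A5D → wrap carry → 0x7A5E
One's-complement sum = 0x7A5E.
Checksum = ~0x7A5E & 0xFFFF = 0x85A1.

85A1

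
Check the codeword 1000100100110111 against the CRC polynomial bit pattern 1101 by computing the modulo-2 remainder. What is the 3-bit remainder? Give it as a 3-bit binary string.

Modulo-2 division of 1000100100110111 by 1101:
  pos 0: 1000 XOR 1101 = 0101
  pos 1: 1011 XOR 1101 = 0110
  pos 2: 1100 XOR 1101 = 0001
  pos 5: 1010 XOR 1101 = 0111
  pos 6: 1110 XOR 1101 = 0011
  pos 8: 1111 XOR 1101 = 0010
  pos 10: 1001 XOR 1101 = 0100
  pos 11: 1001 XOR 1101 = 0100
  pos 12: 1001 XOR 1101 = 0100
Remainder = 100 (nonzero — an error is detected).

100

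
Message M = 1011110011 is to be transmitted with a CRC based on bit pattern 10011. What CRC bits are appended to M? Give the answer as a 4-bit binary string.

1110

Append 4 zeros: 10111100110000. Divide by 10011 (XOR where the leading bit is 1):
  pos 0: 10111 XOR 10011 = 00100
  pos 2: 10010 XOR 10011 = 00001
  pos 6: 10110 XOR 10011 = 00101
  pos 8: 10100 XOR 10011 = 00111
Remainder (last 4 bits) = 1110. This is the CRC / FCS.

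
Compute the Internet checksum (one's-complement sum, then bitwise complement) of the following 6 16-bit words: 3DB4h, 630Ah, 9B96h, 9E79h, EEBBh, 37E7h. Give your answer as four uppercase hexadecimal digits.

FE8D

One's-complement addition (fold any carry out of bit 15 back into bit 0):
  0x3DB4 + 0x630A = 0x0A0BE
  0xA0BE + 0x9B96 = 0x13C54 → wrap carry → 0x3C55
  0x3C55 + 0x9E79 = 0x0DACE
  0xDACE + 0xEEBB = 0x1C989 → wrap carry → 0xC98A
  0xC98A + 0x37E7 = 0x10171 → wrap carry → 0x0172
One's-complement sum = 0x0172.
Checksum = ~0x0172 & 0xFFFF = 0xFE8D.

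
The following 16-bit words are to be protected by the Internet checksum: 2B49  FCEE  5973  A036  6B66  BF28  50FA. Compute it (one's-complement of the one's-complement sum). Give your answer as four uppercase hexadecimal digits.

6294

One's-complement addition (fold any carry out of bit 15 back into bit 0):
  0x2B49 + 0xFCEE = 0x12837 → wrap carry → 0x2838
  0x2838 + 0x5973 = 0x081AB
  0x81AB + 0xA036 = 0x121E1 → wrap carry → 0x21E2
  0x21E2 + 0x6B66 = 0x08D48
  0x8D48 + 0xBF28 = 0x14C70 → wrap carry → 0x4C71
  0x4C71 + 0x50FA = 0x09D6B
One's-complement sum = 0x9D6B.
Checksum = ~0x9D6B & 0xFFFF = 0x6294.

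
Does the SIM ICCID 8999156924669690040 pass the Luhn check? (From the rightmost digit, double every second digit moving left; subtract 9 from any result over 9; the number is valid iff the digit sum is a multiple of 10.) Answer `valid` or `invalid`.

valid

From the right, keep odd positions and double even positions (subtract 9 from any doubled value over 9):
  doubled (positions 2,4,...): 8 0 3 3 8 9 1 9 9 → sum 50
  kept (positions 1,3,...): 0 0 9 9 6 2 6 1 9 8 → sum 50
Total = 100.
100 mod 10 = 0, so the number is valid.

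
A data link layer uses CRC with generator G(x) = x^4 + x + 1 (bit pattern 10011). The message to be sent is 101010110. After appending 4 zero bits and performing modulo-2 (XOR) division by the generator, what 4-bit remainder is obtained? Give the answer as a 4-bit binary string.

Append 4 zeros: 1010101100000. Divide by 10011 (XOR where the leading bit is 1):
  pos 0: 10101 XOR 10011 = 00110
  pos 2: 11001 XOR 10011 = 01010
  pos 3: 10101 XOR 10011 = 00110
  pos 5: 11000 XOR 10011 = 01011
  pos 6: 10110 XOR 10011 = 00101
  pos 8: 10100 XOR 10011 = 00111
Remainder (last 4 bits) = 0111. This is the CRC / FCS.

0111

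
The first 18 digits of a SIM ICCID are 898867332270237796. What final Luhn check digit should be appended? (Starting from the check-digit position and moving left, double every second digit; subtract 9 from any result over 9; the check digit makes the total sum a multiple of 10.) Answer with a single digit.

Partial digits right→left: 6 9 7 7 3 2 0 7 2 2 3 3 7 6 8 8 9 8
Double every second digit counting from the check-digit position (so the 1st, 3rd, 5th, ... of the partial from the right).
  doubled (with −9 where >9): 3 5 6 0 4 6 5 7 9 → sum 45
  kept as-is: 9 7 2 7 2 3 6 8 8 → sum 52
Total = 45 + 52 = 97.
Check digit = (10 − (97 mod 10)) mod 10 = 3.

3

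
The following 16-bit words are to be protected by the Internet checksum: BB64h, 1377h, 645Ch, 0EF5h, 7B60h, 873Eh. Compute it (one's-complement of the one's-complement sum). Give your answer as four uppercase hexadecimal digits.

BB33

One's-complement addition (fold any carry out of bit 15 back into bit 0):
  0xBB64 + 0x1377 = 0x0CEDB
  0xCEDB + 0x645C = 0x13337 → wrap carry → 0x3338
  0x3338 + 0x0EF5 = 0x0422D
  0x422D + 0x7B60 = 0x0BD8D
  0xBD8D + 0x873E = 0x144CB → wrap carry → 0x44CC
One's-complement sum = 0x44CC.
Checksum = ~0x44CC & 0xFFFF = 0xBB33.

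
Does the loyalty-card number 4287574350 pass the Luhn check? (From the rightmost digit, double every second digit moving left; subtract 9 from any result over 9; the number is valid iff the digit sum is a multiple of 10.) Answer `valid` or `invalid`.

From the right, keep odd positions and double even positions (subtract 9 from any doubled value over 9):
  doubled (positions 2,4,...): 1 8 1 7 8 → sum 25
  kept (positions 1,3,...): 0 3 7 7 2 → sum 19
Total = 44.
44 mod 10 = 4, so the number is invalid.

invalid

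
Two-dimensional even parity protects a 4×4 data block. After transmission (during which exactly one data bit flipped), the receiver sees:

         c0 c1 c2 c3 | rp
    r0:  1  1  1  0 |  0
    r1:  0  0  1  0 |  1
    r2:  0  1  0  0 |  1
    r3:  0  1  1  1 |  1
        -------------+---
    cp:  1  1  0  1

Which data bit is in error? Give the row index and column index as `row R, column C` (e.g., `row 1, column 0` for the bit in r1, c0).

Recompute each row's even parity and compare to rp:
  r0: data parity 1, sent rp 0 → mismatch
  r1: data parity 1, sent rp 1 → ok
  r2: data parity 1, sent rp 1 → ok
  r3: data parity 1, sent rp 1 → ok
Recompute each column's even parity and compare to cp:
  c0: data parity 1, sent cp 1 → ok
  c1: data parity 1, sent cp 1 → ok
  c2: data parity 1, sent cp 0 → mismatch
  c3: data parity 1, sent cp 1 → ok
Exactly one row (r0) and one column (c2) fail → the flipped bit is at their intersection.

row 0, column 2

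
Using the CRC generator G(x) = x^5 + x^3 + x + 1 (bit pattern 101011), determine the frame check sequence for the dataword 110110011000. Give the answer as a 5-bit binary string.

Append 5 zeros: 11011001100000000. Divide by 101011 (XOR where the leading bit is 1):
  pos 0: 110110 XOR 101011 = 011101
  pos 1: 111010 XOR 101011 = 010001
  pos 2: 100011 XOR 101011 = 001000
  pos 4: 100010 XOR 101011 = 001001
  pos 6: 100100 XOR 101011 = 001111
  pos 8: 111100 XOR 101011 = 010111
  pos 9: 101110 XOR 101011 = 000101
Remainder (last 5 bits) = 10100. This is the CRC / FCS.

10100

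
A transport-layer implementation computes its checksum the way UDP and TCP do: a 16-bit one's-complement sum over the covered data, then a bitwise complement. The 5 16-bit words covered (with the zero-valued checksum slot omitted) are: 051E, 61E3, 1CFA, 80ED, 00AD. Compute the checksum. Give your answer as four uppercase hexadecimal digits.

One's-complement addition (fold any carry out of bit 15 back into bit 0):
  0x051E + 0x61E3 = 0x06701
  0x6701 + 0x1CFA = 0x083FB
  0x83FB + 0x80ED = 0x104E8 → wrap carry → 0x04E9
  0x04E9 + 0x00AD = 0x00596
One's-complement sum = 0x0596.
Checksum = ~0x0596 & 0xFFFF = 0xFA69.

FA69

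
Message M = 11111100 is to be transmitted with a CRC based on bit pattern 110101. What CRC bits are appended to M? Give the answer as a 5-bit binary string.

10001

Append 5 zeros: 1111110000000. Divide by 110101 (XOR where the leading bit is 1):
  pos 0: 111111 XOR 110101 = 001010
  pos 2: 101000 XOR 110101 = 011101
  pos 3: 111010 XOR 110101 = 001111
  pos 5: 111100 XOR 110101 = 001001
  pos 7: 100100 XOR 110101 = 010001
Remainder (last 5 bits) = 10001. This is the CRC / FCS.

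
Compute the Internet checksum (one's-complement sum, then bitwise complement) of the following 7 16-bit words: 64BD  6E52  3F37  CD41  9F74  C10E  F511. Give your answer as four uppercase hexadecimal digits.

One's-complement addition (fold any carry out of bit 15 back into bit 0):
  0x64BD + 0x6E52 = 0x0D30F
  0xD30F + 0x3F37 = 0x11246 → wrap carry → 0x1247
  0x1247 + 0xCD41 = 0x0DF88
  0xDF88 + 0x9F74 = 0x17EFC → wrap carry → 0x7EFD
  0x7EFD + 0xC10E = 0x1400B → wrap carry → 0x400C
  0x400C + 0xF511 = 0x1351D → wrap carry → 0x351E
One's-complement sum = 0x351E.
Checksum = ~0x351E & 0xFFFF = 0xCAE1.

CAE1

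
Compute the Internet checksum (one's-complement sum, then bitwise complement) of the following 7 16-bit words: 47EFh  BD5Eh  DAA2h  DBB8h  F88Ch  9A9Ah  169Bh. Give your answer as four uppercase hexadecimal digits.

One's-complement addition (fold any carry out of bit 15 back into bit 0):
  0x47EF + 0xBD5E = 0x1054D → wrap carry → 0x054E
  0x054E + 0xDAA2 = 0x0DFF0
  0xDFF0 + 0xDBB8 = 0x1BBA8 → wrap carry → 0xBBA9
  0xBBA9 + 0xF88C = 0x1B435 → wrap carry → 0xB436
  0xB436 + 0x9A9A = 0x14ED0 → wrap carry → 0x4ED1
  0x4ED1 + 0x169B = 0x0656C
One's-complement sum = 0x656C.
Checksum = ~0x656C & 0xFFFF = 0x9A93.

9A93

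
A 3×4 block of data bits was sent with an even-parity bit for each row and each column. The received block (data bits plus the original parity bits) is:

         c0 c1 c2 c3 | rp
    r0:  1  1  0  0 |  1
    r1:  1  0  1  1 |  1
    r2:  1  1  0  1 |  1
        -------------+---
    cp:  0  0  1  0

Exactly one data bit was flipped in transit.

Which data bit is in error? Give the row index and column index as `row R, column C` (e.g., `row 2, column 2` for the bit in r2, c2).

row 0, column 0

Recompute each row's even parity and compare to rp:
  r0: data parity 0, sent rp 1 → mismatch
  r1: data parity 1, sent rp 1 → ok
  r2: data parity 1, sent rp 1 → ok
Recompute each column's even parity and compare to cp:
  c0: data parity 1, sent cp 0 → mismatch
  c1: data parity 0, sent cp 0 → ok
  c2: data parity 1, sent cp 1 → ok
  c3: data parity 0, sent cp 0 → ok
Exactly one row (r0) and one column (c0) fail → the flipped bit is at their intersection.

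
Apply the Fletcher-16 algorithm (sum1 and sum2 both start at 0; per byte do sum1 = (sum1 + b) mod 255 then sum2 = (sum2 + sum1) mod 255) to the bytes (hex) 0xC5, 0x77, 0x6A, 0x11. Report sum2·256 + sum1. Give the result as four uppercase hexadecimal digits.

63B8

Running sums (mod 255):
  after byte 0 (0xC5): sum1=197, sum2=197
  after byte 1 (0x77): sum1=61, sum2=3
  after byte 2 (0x6A): sum1=167, sum2=170
  after byte 3 (0x11): sum1=184, sum2=99
Checksum = sum2·256 + sum1 = 99·256 + 184 = 25528 = 0x63B8.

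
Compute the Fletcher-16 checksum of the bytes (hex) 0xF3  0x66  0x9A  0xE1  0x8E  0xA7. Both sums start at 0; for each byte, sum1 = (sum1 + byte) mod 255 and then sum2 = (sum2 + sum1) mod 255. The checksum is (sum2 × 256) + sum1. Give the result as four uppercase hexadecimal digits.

Running sums (mod 255):
  after byte 0 (0xF3): sum1=243, sum2=243
  after byte 1 (0x66): sum1=90, sum2=78
  after byte 2 (0x9A): sum1=244, sum2=67
  after byte 3 (0xE1): sum1=214, sum2=26
  after byte 4 (0x8E): sum1=101, sum2=127
  after byte 5 (0xA7): sum1=13, sum2=140
Checksum = sum2·256 + sum1 = 140·256 + 13 = 35853 = 0x8C0D.

8C0D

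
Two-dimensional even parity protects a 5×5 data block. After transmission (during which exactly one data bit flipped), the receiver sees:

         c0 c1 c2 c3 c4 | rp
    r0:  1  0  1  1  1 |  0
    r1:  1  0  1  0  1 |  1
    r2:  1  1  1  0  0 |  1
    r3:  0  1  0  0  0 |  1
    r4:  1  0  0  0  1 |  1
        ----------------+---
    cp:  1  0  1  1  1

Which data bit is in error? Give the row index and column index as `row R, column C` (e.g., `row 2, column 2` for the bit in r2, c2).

Recompute each row's even parity and compare to rp:
  r0: data parity 0, sent rp 0 → ok
  r1: data parity 1, sent rp 1 → ok
  r2: data parity 1, sent rp 1 → ok
  r3: data parity 1, sent rp 1 → ok
  r4: data parity 0, sent rp 1 → mismatch
Recompute each column's even parity and compare to cp:
  c0: data parity 0, sent cp 1 → mismatch
  c1: data parity 0, sent cp 0 → ok
  c2: data parity 1, sent cp 1 → ok
  c3: data parity 1, sent cp 1 → ok
  c4: data parity 1, sent cp 1 → ok
Exactly one row (r4) and one column (c0) fail → the flipped bit is at their intersection.

row 4, column 0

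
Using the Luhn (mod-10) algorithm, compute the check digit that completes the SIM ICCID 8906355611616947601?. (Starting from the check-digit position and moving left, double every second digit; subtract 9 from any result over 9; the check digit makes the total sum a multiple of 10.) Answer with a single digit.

1

Partial digits right→left: 1 0 6 7 4 9 6 1 6 1 1 6 5 5 3 6 0 9 8
Double every second digit counting from the check-digit position (so the 1st, 3rd, 5th, ... of the partial from the right).
  doubled (with −9 where >9): 2 3 8 3 3 2 1 6 0 7 → sum 35
  kept as-is: 0 7 9 1 1 6 5 6 9 → sum 44
Total = 35 + 44 = 79.
Check digit = (10 − (79 mod 10)) mod 10 = 1.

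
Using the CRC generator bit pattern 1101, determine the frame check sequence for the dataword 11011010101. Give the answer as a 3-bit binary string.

011

Append 3 zeros: 11011010101000. Divide by 1101 (XOR where the leading bit is 1):
  pos 0: 1101 XOR 1101 = 0000
  pos 4: 1010 XOR 1101 = 0111
  pos 5: 1111 XOR 1101 = 0010
  pos 7: 1001 XOR 1101 = 0100
  pos 8: 1000 XOR 1101 = 0101
  pos 9: 1010 XOR 1101 = 0111
  pos 10: 1110 XOR 1101 = 0011
Remainder (last 3 bits) = 011. This is the CRC / FCS.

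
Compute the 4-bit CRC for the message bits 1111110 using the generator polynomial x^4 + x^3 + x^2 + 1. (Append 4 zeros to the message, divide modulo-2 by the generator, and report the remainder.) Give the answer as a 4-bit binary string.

Append 4 zeros: 11111100000. Divide by 11101 (XOR where the leading bit is 1):
  pos 0: 11111 XOR 11101 = 00010
  pos 3: 10100 XOR 11101 = 01001
  pos 4: 10010 XOR 11101 = 01111
  pos 5: 11110 XOR 11101 = 00011
Remainder (last 4 bits) = 0110. This is the CRC / FCS.

0110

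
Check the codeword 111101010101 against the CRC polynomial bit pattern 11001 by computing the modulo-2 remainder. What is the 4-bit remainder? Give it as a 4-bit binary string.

1111

Modulo-2 division of 111101010101 by 11001:
  pos 0: 11110 XOR 11001 = 00111
  pos 2: 11110 XOR 11001 = 00111
  pos 4: 11110 XOR 11001 = 00111
  pos 6: 11110 XOR 11001 = 00111
Remainder = 1111 (nonzero — an error is detected).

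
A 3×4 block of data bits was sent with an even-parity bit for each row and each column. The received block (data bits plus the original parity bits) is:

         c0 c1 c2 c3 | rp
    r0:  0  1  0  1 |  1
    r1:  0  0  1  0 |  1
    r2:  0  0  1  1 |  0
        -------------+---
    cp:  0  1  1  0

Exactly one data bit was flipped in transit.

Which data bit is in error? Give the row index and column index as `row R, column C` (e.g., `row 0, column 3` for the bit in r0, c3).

Recompute each row's even parity and compare to rp:
  r0: data parity 0, sent rp 1 → mismatch
  r1: data parity 1, sent rp 1 → ok
  r2: data parity 0, sent rp 0 → ok
Recompute each column's even parity and compare to cp:
  c0: data parity 0, sent cp 0 → ok
  c1: data parity 1, sent cp 1 → ok
  c2: data parity 0, sent cp 1 → mismatch
  c3: data parity 0, sent cp 0 → ok
Exactly one row (r0) and one column (c2) fail → the flipped bit is at their intersection.

row 0, column 2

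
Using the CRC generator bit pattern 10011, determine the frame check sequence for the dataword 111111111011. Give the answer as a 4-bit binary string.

0010

Append 4 zeros: 1111111110110000. Divide by 10011 (XOR where the leading bit is 1):
  pos 0: 11111 XOR 10011 = 01100
  pos 1: 11001 XOR 10011 = 01010
  pos 2: 10101 XOR 10011 = 00110
  pos 4: 11011 XOR 10011 = 01000
  pos 5: 10000 XOR 10011 = 00011
  pos 8: 11110 XOR 10011 = 01101
  pos 9: 11010 XOR 10011 = 01001
  pos 10: 10010 XOR 10011 = 00001
Remainder (last 4 bits) = 0010. This is the CRC / FCS.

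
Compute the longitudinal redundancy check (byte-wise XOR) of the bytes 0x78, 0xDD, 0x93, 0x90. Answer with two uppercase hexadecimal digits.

A6

XOR the bytes together:
  start with 0x78
  0x78 ⊕ 0xDD = 0xA5
  0xA5 ⊕ 0x93 = 0x36
  0x36 ⊕ 0x90 = 0xA6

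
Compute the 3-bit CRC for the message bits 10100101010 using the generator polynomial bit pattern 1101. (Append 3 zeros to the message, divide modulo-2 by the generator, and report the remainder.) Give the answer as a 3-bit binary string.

010

Append 3 zeros: 10100101010000. Divide by 1101 (XOR where the leading bit is 1):
  pos 0: 1010 XOR 1101 = 0111
  pos 1: 1110 XOR 1101 = 0011
  pos 3: 1110 XOR 1101 = 0011
  pos 5: 1110 XOR 1101 = 0011
  pos 7: 1110 XOR 1101 = 0011
  pos 9: 1100 XOR 1101 = 0001
Remainder (last 3 bits) = 010. This is the CRC / FCS.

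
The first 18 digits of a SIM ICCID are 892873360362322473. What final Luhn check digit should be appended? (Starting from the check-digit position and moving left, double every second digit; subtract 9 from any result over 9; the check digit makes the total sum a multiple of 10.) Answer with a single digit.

9

Partial digits right→left: 3 7 4 2 2 3 2 6 3 0 6 3 3 7 8 2 9 8
Double every second digit counting from the check-digit position (so the 1st, 3rd, 5th, ... of the partial from the right).
  doubled (with −9 where >9): 6 8 4 4 6 3 6 7 9 → sum 53
  kept as-is: 7 2 3 6 0 3 7 2 8 → sum 38
Total = 53 + 38 = 91.
Check digit = (10 − (91 mod 10)) mod 10 = 9.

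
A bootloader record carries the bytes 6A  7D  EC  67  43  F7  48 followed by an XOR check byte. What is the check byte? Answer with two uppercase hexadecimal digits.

60

XOR the bytes together:
  start with 0x6A
  0x6A ⊕ 0x7D = 0x17
  0x17 ⊕ 0xEC = 0xFB
  0xFB ⊕ 0x67 = 0x9C
  0x9C ⊕ 0x43 = 0xDF
  0xDF ⊕ 0xF7 = 0x28
  0x28 ⊕ 0x48 = 0x60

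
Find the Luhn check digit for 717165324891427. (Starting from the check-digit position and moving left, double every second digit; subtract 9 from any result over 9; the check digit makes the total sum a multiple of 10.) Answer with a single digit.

1

Partial digits right→left: 7 2 4 1 9 8 4 2 3 5 6 1 7 1 7
Double every second digit counting from the check-digit position (so the 1st, 3rd, 5th, ... of the partial from the right).
  doubled (with −9 where >9): 5 8 9 8 6 3 5 5 → sum 49
  kept as-is: 2 1 8 2 5 1 1 → sum 20
Total = 49 + 20 = 69.
Check digit = (10 − (69 mod 10)) mod 10 = 1.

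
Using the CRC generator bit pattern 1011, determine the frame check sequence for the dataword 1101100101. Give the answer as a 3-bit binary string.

011

Append 3 zeros: 1101100101000. Divide by 1011 (XOR where the leading bit is 1):
  pos 0: 1101 XOR 1011 = 0110
  pos 1: 1101 XOR 1011 = 0110
  pos 2: 1100 XOR 1011 = 0111
  pos 3: 1110 XOR 1011 = 0101
  pos 4: 1011 XOR 1011 = 0000
  pos 9: 1000 XOR 1011 = 0011
Remainder (last 3 bits) = 011. This is the CRC / FCS.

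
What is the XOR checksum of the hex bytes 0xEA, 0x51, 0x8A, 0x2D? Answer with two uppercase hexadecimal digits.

XOR the bytes together:
  start with 0xEA
  0xEA ⊕ 0x51 = 0xBB
  0xBB ⊕ 0x8A = 0x31
  0x31 ⊕ 0x2D = 0x1C

1C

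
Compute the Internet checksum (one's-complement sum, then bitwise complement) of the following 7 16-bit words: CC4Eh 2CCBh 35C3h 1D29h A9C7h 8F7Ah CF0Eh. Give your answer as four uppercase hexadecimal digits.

ABA8

One's-complement addition (fold any carry out of bit 15 back into bit 0):
  0xCC4E + 0x2CCB = 0x0F919
  0xF919 + 0x35C3 = 0x12EDC → wrap carry → 0x2EDD
  0x2EDD + 0x1D29 = 0x04C06
  0x4C06 + 0xA9C7 = 0x0F5CD
  0xF5CD + 0x8F7A = 0x18547 → wrap carry → 0x8548
  0x8548 + 0xCF0E = 0x15456 → wrap carry → 0x5457
One's-complement sum = 0x5457.
Checksum = ~0x5457 & 0xFFFF = 0xABA8.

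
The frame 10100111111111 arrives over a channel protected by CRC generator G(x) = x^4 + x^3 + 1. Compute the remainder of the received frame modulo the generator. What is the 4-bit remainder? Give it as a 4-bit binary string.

0000

Modulo-2 division of 10100111111111 by 11001:
  pos 0: 10100 XOR 11001 = 01101
  pos 1: 11011 XOR 11001 = 00010
  pos 4: 10111 XOR 11001 = 01110
  pos 5: 11101 XOR 11001 = 00100
  pos 7: 10011 XOR 11001 = 01010
  pos 8: 10101 XOR 11001 = 01100
  pos 9: 11001 XOR 11001 = 00000
Remainder = 0000 (zero — the frame passes the CRC check).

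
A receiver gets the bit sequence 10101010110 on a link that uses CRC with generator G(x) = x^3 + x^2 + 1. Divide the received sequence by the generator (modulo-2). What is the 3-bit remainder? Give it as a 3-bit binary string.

Modulo-2 division of 10101010110 by 1101:
  pos 0: 1010 XOR 1101 = 0111
  pos 1: 1111 XOR 1101 = 0010
  pos 3: 1001 XOR 1101 = 0100
  pos 4: 1000 XOR 1101 = 0101
  pos 5: 1011 XOR 1101 = 0110
  pos 6: 1101 XOR 1101 = 0000
Remainder = 000 (zero — the frame passes the CRC check).

000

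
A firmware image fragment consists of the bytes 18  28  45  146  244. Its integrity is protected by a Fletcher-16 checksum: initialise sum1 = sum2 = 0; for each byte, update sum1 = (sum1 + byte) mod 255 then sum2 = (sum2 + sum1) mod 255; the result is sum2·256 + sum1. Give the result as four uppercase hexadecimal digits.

6CE2

Running sums (mod 255):
  after byte 0 (18): sum1=18, sum2=18
  after byte 1 (28): sum1=46, sum2=64
  after byte 2 (45): sum1=91, sum2=155
  after byte 3 (146): sum1=237, sum2=137
  after byte 4 (244): sum1=226, sum2=108
Checksum = sum2·256 + sum1 = 108·256 + 226 = 27874 = 0x6CE2.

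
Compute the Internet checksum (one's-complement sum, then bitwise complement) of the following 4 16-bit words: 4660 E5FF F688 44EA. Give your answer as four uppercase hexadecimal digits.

One's-complement addition (fold any carry out of bit 15 back into bit 0):
  0x4660 + 0xE5FF = 0x12C5F → wrap carry → 0x2C60
  0x2C60 + 0xF688 = 0x122E8 → wrap carry → 0x22E9
  0x22E9 + 0x44EA = 0x067D3
One's-complement sum = 0x67D3.
Checksum = ~0x67D3 & 0xFFFF = 0x982C.

982C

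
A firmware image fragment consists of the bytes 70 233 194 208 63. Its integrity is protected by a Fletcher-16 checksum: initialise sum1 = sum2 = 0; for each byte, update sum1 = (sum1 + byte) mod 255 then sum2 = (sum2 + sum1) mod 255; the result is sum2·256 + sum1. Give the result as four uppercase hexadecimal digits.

3003

Running sums (mod 255):
  after byte 0 (70): sum1=70, sum2=70
  after byte 1 (233): sum1=48, sum2=118
  after byte 2 (194): sum1=242, sum2=105
  after byte 3 (208): sum1=195, sum2=45
  after byte 4 (63): sum1=3, sum2=48
Checksum = sum2·256 + sum1 = 48·256 + 3 = 12291 = 0x3003.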